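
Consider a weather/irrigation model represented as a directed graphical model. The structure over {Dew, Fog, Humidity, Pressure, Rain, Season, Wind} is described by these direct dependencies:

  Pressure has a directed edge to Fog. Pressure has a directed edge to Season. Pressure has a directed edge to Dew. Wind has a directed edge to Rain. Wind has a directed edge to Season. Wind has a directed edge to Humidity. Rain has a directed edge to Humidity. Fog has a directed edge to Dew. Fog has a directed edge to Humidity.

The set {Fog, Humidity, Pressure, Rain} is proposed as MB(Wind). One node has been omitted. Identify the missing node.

By definition, MB(Wind) is built from Wind's parents, Wind's children, and the co-parents of Wind.
Pa(Wind) = {}.
Wind has children Humidity, Rain, Season.
Other parents of Wind's children:
  Rain: —
  Season: Pressure
  Humidity: Fog, Rain
MB(Wind) = {Fog, Humidity, Pressure, Rain, Season}.
Comparing with the claimed set, Season is missing.

Season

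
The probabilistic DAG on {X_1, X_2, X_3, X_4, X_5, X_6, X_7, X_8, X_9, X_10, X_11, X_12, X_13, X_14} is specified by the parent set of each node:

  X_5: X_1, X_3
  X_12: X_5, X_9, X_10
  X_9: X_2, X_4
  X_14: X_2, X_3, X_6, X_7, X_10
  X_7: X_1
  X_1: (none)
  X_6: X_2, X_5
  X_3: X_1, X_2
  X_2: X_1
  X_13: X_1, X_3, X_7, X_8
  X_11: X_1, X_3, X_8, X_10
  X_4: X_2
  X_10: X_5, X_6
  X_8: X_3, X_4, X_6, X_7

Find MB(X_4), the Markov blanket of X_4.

{X_2, X_3, X_6, X_7, X_8, X_9}

The Markov blanket of a node is its parents, its children, and the other parents of its children.
Parents of X_4: X_2.
Ch(X_4) = {X_8, X_9}.
Other parents of X_4's children:
  X_8's other parents are X_3, X_6, X_7.
  X_9 also has parent X_2.
So the Markov blanket of X_4 is {X_2, X_3, X_6, X_7, X_8, X_9}.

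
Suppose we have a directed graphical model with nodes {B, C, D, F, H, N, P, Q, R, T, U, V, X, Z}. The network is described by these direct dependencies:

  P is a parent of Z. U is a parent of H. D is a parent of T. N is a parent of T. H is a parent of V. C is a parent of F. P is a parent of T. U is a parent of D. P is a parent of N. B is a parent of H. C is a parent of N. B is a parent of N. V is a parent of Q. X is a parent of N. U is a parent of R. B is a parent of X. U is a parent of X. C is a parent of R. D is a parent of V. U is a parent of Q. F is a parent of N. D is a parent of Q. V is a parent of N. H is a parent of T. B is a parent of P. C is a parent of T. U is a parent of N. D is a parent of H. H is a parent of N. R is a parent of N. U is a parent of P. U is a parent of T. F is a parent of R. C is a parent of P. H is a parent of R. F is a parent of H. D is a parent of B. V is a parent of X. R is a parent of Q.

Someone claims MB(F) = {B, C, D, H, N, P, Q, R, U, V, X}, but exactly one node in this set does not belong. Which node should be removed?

Q

Recall MB(v) = parents ∪ children ∪ spouses, where spouses are the other parents of v's children.
Ch(F) = {H, N, R}.
Parents of F: C.
Co-parents of F (other parents of its children):
  parents(H) \ {F} = {B, D, U}.
  R's other parents are C, H, U.
  parents(N) \ {F} = {B, C, H, P, R, U, V, X}.
MB(F) = {B, C, D, H, N, P, R, U, V, X}.
Q is neither a parent, child, nor co-parent of F, so it does not belong.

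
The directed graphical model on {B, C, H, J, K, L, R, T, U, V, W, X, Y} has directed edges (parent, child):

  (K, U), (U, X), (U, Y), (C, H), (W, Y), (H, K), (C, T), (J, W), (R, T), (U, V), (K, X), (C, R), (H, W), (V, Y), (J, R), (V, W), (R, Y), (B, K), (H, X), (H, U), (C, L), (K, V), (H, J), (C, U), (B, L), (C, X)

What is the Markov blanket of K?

Pa(K) = {B, H}.
Ch(K) = {U, V, X}.
Co-parents of K (other parents of its children):
  parents(U) \ {K} = {C, H}.
  V also has parent U.
  X also has parents C, H, U.
Taking the union gives {B, C, H, U, V, X}.

{B, C, H, U, V, X}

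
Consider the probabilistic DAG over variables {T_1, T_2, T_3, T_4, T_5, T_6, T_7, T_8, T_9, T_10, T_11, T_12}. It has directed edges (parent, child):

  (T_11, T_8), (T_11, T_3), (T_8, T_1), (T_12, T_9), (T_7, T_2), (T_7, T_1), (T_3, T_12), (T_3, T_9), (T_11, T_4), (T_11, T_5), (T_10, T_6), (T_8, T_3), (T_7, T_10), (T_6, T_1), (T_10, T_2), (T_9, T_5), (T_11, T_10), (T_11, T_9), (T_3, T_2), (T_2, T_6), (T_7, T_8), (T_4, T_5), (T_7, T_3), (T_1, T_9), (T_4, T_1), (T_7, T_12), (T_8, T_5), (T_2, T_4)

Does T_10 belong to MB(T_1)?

No

Recall MB(v) = parents ∪ children ∪ spouses, where spouses are the other parents of v's children.
T_1 has parents T_4, T_6, T_7, T_8.
T_1 has child T_9.
Co-parents of T_1 (other parents of its children):
  T_9 also has parents T_3, T_11, T_12.
MB(T_1) = {T_3, T_4, T_6, T_7, T_8, T_9, T_11, T_12}; T_10 is not in this set.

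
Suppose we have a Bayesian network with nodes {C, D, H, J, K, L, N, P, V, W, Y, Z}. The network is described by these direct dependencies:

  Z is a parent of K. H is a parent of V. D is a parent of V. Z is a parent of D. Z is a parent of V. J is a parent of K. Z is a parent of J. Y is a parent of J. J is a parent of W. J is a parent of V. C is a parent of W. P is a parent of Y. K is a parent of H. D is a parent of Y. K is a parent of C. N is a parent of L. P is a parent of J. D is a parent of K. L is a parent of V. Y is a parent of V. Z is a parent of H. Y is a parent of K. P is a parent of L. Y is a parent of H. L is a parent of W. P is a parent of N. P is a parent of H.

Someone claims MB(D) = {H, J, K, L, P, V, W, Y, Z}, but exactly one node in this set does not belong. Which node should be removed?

W

Pa(D) = {Z}.
Children of D: K, V, Y.
Other parents of D's children:
  Y: P
  K: J, Y, Z
  V: H, J, L, Y, Z
MB(D) = {H, J, K, L, P, V, Y, Z}.
W is neither a parent, child, nor co-parent of D, so it does not belong.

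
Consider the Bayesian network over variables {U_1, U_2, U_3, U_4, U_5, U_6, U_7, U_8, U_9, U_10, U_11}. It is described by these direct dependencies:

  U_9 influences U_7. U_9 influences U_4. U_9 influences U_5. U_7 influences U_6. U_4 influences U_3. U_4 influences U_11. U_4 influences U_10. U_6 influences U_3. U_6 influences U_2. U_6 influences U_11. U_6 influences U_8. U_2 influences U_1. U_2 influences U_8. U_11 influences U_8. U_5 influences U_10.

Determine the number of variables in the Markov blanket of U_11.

4

By definition, MB(U_11) is built from U_11's parents, U_11's children, and the co-parents of U_11.
Pa(U_11) = {U_4, U_6}.
Ch(U_11) = {U_8}.
For each child, the remaining parents (spouses of U_11):
  U_8's other parents are U_2, U_6.
MB(U_11) = {U_2, U_4, U_6, U_8}, which has 4 nodes.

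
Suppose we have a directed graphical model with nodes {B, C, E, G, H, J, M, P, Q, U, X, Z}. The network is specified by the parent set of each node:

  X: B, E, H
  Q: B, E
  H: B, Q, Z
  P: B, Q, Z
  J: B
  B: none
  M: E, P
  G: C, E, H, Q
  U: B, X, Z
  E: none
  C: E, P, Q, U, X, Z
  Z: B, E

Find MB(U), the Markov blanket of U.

{B, C, E, P, Q, X, Z}

Recall MB(v) = parents ∪ children ∪ spouses, where spouses are the other parents of v's children.
Parents of U: B, X, Z.
Ch(U) = {C}.
For each child, the remaining parents (spouses of U):
  C: E, P, Q, X, Z
Union: {B, X, Z} ∪ {C} ∪ {E, P, Q, X, Z} = {B, C, E, P, Q, X, Z}.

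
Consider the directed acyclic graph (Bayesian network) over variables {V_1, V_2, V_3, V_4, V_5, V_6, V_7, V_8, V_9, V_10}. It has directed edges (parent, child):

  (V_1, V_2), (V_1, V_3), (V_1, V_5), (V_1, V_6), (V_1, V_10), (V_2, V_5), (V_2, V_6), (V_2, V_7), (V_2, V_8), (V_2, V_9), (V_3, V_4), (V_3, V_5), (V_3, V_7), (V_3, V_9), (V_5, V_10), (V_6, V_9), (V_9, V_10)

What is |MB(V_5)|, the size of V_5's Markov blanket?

5

A node's Markov blanket = Pa ∪ Ch ∪ (parents of Ch other than the node itself).
V_5's children: V_10.
V_5 has parents V_1, V_2, V_3.
Co-parents of V_5 (other parents of its children):
  V_10's other parents are V_1, V_9.
MB(V_5) = {V_1, V_2, V_3, V_9, V_10}, which has 5 nodes.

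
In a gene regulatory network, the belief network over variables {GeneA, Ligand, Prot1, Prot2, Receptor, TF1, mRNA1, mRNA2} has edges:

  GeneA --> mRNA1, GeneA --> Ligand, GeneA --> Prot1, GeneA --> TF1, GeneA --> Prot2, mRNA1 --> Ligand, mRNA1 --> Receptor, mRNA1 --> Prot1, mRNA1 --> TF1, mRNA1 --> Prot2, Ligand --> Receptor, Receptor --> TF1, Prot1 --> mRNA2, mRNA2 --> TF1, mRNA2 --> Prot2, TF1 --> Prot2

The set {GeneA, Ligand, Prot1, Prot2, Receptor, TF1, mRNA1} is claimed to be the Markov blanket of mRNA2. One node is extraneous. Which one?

Ligand

A node's Markov blanket = Pa ∪ Ch ∪ (parents of Ch other than the node itself).
Pa(mRNA2) = {Prot1}.
Children of mRNA2: Prot2, TF1.
Other parents of mRNA2's children:
  TF1: GeneA, Receptor, mRNA1
  Prot2: GeneA, TF1, mRNA1
MB(mRNA2) = {GeneA, Prot1, Prot2, Receptor, TF1, mRNA1}.
Ligand is neither a parent, child, nor co-parent of mRNA2, so it does not belong.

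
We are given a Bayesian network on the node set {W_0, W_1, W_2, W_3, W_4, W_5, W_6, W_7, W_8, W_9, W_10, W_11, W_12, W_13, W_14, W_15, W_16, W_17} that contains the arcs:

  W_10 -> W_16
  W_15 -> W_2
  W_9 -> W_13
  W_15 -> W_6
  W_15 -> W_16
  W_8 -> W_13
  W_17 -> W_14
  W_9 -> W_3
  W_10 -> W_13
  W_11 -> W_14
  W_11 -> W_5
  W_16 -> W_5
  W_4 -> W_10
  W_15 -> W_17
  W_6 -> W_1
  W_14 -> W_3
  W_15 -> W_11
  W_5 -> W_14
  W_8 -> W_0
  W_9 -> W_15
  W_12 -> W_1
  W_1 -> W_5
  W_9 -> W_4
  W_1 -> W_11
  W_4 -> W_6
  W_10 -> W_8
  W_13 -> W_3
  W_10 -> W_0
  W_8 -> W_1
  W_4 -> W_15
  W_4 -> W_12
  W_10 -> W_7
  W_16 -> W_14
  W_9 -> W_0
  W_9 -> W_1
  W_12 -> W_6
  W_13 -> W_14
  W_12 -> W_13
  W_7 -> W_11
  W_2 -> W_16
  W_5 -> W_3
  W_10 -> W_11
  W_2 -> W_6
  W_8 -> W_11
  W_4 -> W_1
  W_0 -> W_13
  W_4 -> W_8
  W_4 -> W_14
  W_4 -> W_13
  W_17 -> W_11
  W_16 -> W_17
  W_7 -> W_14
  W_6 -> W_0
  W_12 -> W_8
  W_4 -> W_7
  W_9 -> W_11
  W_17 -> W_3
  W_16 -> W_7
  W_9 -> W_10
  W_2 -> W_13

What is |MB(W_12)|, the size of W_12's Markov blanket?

The Markov blanket of a node is its parents, its children, and the other parents of its children.
W_12 has parent W_4.
W_12's children: W_1, W_6, W_8, W_13.
Parents of each child, excluding W_12:
  W_8 also has parents W_4, W_10.
  parents(W_6) \ {W_12} = {W_2, W_4, W_15}.
  parents(W_1) \ {W_12} = {W_4, W_6, W_8, W_9}.
  W_13 also has parents W_0, W_2, W_4, W_8, W_9, W_10.
MB(W_12) = {W_0, W_1, W_2, W_4, W_6, W_8, W_9, W_10, W_13, W_15}, which has 10 nodes.

10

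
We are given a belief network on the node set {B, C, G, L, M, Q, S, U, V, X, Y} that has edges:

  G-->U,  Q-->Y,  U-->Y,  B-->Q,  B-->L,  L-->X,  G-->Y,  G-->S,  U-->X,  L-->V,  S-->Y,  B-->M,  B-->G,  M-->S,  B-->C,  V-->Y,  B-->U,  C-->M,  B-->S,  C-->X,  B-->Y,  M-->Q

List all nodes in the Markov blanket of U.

{B, C, G, L, Q, S, V, X, Y}

The Markov blanket of a node is its parents, its children, and the other parents of its children.
Ch(U) = {X, Y}.
U's parents: B, G.
Other parents of U's children:
  X's other parents are C, L.
  Y also has parents B, G, Q, S, V.
So the Markov blanket of U is {B, C, G, L, Q, S, V, X, Y}.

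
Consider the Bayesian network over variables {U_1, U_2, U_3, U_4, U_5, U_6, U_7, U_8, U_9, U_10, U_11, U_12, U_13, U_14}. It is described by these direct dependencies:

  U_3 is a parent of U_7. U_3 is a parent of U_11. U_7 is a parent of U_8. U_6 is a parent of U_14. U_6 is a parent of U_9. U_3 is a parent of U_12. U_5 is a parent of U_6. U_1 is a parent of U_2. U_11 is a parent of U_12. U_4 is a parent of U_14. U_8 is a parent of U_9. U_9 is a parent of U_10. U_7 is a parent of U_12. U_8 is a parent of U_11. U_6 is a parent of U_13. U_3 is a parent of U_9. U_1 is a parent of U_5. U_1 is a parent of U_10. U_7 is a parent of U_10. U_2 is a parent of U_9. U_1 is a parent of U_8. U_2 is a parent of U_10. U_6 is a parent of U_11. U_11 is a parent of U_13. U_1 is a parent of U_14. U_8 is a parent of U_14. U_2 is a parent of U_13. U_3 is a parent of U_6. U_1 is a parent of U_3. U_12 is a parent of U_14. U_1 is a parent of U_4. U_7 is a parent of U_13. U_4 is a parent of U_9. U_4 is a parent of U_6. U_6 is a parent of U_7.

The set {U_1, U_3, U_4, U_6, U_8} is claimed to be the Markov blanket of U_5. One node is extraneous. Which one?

U_5 has parent U_1.
U_5 has child U_6.
For each child, the remaining parents (spouses of U_5):
  U_6: U_3, U_4
MB(U_5) = {U_1, U_3, U_4, U_6}.
U_8 is neither a parent, child, nor co-parent of U_5, so it does not belong.

U_8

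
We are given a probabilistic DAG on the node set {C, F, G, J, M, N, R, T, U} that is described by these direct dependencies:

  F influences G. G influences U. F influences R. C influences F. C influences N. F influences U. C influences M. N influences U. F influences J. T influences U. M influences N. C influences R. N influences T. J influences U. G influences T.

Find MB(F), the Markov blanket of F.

{C, G, J, N, R, T, U}

A node's Markov blanket = Pa ∪ Ch ∪ (parents of Ch other than the node itself).
Ch(F) = {G, J, R, U}.
F's parents: C.
Parents of each child, excluding F:
  G: —
  J: —
  R: C
  U: G, J, N, T
So the Markov blanket of F is {C, G, J, N, R, T, U}.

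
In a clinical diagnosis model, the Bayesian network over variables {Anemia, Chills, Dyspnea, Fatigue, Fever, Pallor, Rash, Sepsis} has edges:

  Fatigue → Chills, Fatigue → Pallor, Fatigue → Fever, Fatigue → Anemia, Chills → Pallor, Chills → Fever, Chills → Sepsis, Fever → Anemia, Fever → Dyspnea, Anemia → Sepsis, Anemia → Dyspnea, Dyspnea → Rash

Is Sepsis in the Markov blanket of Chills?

Sepsis is a child of Chills.
So Sepsis ∈ MB(Chills).

Yes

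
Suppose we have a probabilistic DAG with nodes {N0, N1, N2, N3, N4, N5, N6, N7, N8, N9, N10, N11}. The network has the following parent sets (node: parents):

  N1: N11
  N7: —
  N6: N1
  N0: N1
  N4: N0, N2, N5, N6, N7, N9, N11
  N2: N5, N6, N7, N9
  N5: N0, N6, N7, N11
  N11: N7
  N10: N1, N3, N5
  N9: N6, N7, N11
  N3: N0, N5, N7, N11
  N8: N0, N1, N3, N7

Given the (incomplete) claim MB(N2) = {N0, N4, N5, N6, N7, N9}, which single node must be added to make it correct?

N11

N2's parents: N5, N6, N7, N9.
N2's children: N4.
For each child, the remaining parents (spouses of N2):
  N4: N0, N5, N6, N7, N9, N11
MB(N2) = {N0, N4, N5, N6, N7, N9, N11}.
Comparing with the claimed set, N11 is missing.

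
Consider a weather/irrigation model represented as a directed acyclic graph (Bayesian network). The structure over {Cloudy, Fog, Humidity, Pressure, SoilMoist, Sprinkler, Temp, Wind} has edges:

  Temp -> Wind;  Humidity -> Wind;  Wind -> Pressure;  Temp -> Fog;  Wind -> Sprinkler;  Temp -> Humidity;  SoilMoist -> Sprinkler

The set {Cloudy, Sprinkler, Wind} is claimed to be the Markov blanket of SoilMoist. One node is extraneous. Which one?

Cloudy

By definition, MB(SoilMoist) is built from SoilMoist's parents, SoilMoist's children, and the co-parents of SoilMoist.
SoilMoist's children: Sprinkler.
SoilMoist has no parents.
Parents of each child, excluding SoilMoist:
  parents(Sprinkler) \ {SoilMoist} = {Wind}.
MB(SoilMoist) = {Sprinkler, Wind}.
Cloudy is neither a parent, child, nor co-parent of SoilMoist, so it does not belong.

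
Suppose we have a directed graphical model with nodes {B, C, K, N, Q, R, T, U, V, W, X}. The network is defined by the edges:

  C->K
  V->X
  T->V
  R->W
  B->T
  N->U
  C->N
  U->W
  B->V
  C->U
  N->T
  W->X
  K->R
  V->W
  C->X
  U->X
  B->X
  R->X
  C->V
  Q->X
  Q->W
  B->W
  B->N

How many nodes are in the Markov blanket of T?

Pa(T) = {B, N}.
Children of T: V.
Other parents of T's children:
  V's other parents are B, C.
MB(T) = {B, C, N, V}, which has 4 nodes.

4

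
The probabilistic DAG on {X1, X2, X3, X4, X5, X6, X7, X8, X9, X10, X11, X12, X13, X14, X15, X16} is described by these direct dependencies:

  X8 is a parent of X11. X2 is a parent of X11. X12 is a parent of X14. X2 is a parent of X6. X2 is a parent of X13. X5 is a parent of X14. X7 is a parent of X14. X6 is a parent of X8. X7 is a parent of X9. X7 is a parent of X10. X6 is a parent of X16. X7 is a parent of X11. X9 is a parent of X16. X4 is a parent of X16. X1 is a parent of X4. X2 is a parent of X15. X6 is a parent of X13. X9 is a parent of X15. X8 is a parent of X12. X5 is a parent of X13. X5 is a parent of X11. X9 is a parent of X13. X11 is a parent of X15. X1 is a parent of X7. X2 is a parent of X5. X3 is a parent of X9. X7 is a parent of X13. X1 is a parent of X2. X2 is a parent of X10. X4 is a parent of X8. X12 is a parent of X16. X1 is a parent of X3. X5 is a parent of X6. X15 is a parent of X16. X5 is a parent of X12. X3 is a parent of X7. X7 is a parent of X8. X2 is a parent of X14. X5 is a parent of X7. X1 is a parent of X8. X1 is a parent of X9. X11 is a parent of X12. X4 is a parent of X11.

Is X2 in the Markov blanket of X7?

Yes

X2 is a co-parent of X7: both are parents of X10, X11, X13, X14.
So X2 ∈ MB(X7).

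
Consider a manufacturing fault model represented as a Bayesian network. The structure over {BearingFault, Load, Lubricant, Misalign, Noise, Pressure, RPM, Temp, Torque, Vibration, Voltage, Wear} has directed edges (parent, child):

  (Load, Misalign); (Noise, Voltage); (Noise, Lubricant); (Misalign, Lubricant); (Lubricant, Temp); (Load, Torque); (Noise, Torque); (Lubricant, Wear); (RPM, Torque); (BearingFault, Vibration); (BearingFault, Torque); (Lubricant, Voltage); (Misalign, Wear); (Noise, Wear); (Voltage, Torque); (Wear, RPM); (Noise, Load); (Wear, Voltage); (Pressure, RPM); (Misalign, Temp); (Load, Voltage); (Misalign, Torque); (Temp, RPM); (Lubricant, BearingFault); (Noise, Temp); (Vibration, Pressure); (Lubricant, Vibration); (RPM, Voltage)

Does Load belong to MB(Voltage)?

Yes

Load is a parent of Voltage.
So Load ∈ MB(Voltage).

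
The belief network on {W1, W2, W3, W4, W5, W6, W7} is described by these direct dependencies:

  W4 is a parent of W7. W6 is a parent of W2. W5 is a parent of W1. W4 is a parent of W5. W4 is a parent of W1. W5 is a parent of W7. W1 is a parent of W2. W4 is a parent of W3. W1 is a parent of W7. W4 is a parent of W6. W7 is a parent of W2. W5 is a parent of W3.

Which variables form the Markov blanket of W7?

{W1, W2, W4, W5, W6}

A node's Markov blanket = Pa ∪ Ch ∪ (parents of Ch other than the node itself).
Pa(W7) = {W1, W4, W5}.
Children of W7: W2.
Other parents of W7's children:
  W2's other parents are W1, W6.
MB(W7) = {W1, W2, W4, W5, W6}.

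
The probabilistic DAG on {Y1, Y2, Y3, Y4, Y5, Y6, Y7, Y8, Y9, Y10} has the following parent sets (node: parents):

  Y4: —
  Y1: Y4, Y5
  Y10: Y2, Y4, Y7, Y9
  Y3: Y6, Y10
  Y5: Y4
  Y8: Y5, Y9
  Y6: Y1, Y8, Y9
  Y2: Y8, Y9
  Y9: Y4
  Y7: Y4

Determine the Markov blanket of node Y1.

Recall MB(v) = parents ∪ children ∪ spouses, where spouses are the other parents of v's children.
Y1 has child Y6.
Pa(Y1) = {Y4, Y5}.
Co-parents of Y1 (other parents of its children):
  parents(Y6) \ {Y1} = {Y8, Y9}.
Taking the union gives {Y4, Y5, Y6, Y8, Y9}.

{Y4, Y5, Y6, Y8, Y9}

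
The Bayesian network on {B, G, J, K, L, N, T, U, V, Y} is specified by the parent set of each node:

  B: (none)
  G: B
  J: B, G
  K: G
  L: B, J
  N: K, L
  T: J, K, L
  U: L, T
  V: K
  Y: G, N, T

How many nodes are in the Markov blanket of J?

5

Recall MB(v) = parents ∪ children ∪ spouses, where spouses are the other parents of v's children.
J's parents: B, G.
J has children L, T.
Parents of each child, excluding J:
  L's other parent is B.
  T also has parents K, L.
MB(J) = {B, G, K, L, T}, which has 5 nodes.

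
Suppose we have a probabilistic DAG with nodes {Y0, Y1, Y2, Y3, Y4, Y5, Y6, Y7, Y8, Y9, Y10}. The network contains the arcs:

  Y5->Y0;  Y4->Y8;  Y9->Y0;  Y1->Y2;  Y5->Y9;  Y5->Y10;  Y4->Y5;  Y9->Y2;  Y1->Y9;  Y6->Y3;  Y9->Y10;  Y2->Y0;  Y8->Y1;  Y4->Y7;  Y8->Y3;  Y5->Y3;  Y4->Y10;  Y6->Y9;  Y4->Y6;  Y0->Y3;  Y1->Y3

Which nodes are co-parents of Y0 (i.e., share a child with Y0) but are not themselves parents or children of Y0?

Children of Y0: Y3.
  parents(Y3) \ {Y0} = {Y1, Y5, Y6, Y8}.
Excluding nodes already adjacent to Y0 (Y2, Y3, Y5, Y9), the co-parent-only contribution is {Y1, Y6, Y8}.

{Y1, Y6, Y8}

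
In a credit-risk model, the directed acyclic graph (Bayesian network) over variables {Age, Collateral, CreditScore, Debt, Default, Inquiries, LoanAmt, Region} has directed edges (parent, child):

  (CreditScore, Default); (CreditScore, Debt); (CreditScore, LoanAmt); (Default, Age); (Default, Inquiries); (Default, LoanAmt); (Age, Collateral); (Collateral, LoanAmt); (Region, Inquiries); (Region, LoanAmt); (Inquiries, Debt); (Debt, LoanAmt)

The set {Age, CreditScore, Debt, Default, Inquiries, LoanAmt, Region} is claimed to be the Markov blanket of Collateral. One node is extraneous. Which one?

Inquiries

The Markov blanket of a node is its parents, its children, and the other parents of its children.
Collateral's children: LoanAmt.
Collateral has parent Age.
Other parents of Collateral's children:
  LoanAmt also has parents CreditScore, Debt, Default, Region.
MB(Collateral) = {Age, CreditScore, Debt, Default, LoanAmt, Region}.
Inquiries is neither a parent, child, nor co-parent of Collateral, so it does not belong.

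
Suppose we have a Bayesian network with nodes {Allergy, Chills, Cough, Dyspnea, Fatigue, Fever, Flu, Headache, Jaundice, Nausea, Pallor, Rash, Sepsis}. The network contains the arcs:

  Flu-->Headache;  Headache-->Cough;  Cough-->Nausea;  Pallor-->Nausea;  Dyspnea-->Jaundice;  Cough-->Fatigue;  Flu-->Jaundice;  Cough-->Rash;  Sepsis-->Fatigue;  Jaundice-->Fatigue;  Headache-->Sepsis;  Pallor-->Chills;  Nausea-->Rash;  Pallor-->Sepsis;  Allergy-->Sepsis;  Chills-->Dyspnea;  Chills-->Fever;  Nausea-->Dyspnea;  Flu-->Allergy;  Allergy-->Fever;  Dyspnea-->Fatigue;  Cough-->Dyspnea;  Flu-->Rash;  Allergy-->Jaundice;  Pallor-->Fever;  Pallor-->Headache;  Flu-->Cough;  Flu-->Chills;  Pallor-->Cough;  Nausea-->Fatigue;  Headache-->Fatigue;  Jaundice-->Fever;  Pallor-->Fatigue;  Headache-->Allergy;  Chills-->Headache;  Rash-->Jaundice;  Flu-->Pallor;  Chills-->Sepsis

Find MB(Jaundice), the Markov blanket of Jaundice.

Jaundice's parents: Allergy, Dyspnea, Flu, Rash.
Children of Jaundice: Fatigue, Fever.
Co-parents of Jaundice (other parents of its children):
  Fatigue also has parents Cough, Dyspnea, Headache, Nausea, Pallor, Sepsis.
  Fever's other parents are Allergy, Chills, Pallor.
MB(Jaundice) = {Allergy, Chills, Cough, Dyspnea, Fatigue, Fever, Flu, Headache, Nausea, Pallor, Rash, Sepsis}.

{Allergy, Chills, Cough, Dyspnea, Fatigue, Fever, Flu, Headache, Nausea, Pallor, Rash, Sepsis}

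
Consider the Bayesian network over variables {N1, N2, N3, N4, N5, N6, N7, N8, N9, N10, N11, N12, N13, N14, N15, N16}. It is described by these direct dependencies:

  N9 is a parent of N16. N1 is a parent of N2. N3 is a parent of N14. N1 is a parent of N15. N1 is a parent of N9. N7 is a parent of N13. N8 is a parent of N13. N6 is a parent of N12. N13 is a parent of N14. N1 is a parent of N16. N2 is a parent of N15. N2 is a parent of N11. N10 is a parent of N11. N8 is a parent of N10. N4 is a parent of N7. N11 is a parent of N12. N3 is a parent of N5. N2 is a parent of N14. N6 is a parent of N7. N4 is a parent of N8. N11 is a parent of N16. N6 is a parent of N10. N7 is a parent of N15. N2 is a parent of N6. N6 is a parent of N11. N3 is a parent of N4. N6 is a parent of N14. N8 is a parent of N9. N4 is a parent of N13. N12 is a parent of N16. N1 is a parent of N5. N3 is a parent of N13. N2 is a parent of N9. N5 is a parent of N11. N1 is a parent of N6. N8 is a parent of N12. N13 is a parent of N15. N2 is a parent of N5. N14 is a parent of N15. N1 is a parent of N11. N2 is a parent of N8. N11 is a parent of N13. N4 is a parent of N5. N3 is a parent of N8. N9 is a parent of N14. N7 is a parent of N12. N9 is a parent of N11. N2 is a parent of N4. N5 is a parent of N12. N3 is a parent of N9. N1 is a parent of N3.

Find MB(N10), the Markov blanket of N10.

{N1, N2, N5, N6, N8, N9, N11}

N10's parents: N6, N8.
N10 has child N11.
Other parents of N10's children:
  N11: N1, N2, N5, N6, N9
Taking the union gives {N1, N2, N5, N6, N8, N9, N11}.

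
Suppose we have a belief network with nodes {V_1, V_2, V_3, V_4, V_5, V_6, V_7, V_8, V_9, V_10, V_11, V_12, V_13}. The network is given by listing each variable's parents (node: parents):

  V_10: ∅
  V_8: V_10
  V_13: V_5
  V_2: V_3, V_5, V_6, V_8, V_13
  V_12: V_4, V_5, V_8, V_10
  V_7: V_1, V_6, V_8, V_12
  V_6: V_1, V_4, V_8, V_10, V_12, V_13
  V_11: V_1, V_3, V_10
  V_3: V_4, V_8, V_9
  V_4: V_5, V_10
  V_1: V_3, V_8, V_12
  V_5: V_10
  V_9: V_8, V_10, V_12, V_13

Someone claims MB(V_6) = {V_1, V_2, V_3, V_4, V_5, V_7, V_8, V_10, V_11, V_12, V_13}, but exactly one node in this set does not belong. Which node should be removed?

By definition, MB(V_6) is built from V_6's parents, V_6's children, and the co-parents of V_6.
V_6's parents: V_1, V_4, V_8, V_10, V_12, V_13.
V_6 has children V_2, V_7.
Other parents of V_6's children:
  V_7: V_1, V_8, V_12
  V_2: V_3, V_5, V_8, V_13
MB(V_6) = {V_1, V_2, V_3, V_4, V_5, V_7, V_8, V_10, V_12, V_13}.
V_11 is neither a parent, child, nor co-parent of V_6, so it does not belong.

V_11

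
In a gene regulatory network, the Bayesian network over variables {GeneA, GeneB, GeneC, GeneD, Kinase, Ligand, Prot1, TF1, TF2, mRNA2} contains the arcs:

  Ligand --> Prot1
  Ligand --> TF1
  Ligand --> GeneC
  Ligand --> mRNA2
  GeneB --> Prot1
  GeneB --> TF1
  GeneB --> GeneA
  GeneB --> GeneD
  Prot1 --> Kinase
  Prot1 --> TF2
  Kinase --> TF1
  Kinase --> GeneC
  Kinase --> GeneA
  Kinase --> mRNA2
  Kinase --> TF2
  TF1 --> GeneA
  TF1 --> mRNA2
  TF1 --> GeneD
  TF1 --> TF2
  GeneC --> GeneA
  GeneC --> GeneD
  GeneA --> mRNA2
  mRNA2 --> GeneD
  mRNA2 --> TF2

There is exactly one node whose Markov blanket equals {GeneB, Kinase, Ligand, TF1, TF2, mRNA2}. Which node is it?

Prot1

The target node must have every member of {GeneB, Kinase, Ligand, TF1, TF2, mRNA2} as a parent, child, or co-parent, and no others.
Parents of Prot1: GeneB, Ligand; children: Kinase, TF2; co-parents: Kinase, TF1, mRNA2.
These exactly cover the given set, so the node is Prot1.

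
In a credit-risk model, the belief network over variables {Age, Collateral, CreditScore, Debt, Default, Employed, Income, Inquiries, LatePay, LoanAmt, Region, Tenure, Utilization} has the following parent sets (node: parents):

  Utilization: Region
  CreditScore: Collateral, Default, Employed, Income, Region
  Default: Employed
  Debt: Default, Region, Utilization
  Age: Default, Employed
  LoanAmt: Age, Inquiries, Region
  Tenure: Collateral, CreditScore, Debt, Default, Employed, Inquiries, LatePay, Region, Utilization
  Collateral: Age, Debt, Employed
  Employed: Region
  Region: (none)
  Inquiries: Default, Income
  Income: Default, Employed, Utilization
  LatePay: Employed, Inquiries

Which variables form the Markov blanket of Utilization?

{Collateral, CreditScore, Debt, Default, Employed, Income, Inquiries, LatePay, Region, Tenure}

Utilization's parents: Region.
Utilization has children Debt, Income, Tenure.
Parents of each child, excluding Utilization:
  parents(Debt) \ {Utilization} = {Default, Region}.
  Income also has parents Default, Employed.
  Tenure's other parents are Collateral, CreditScore, Debt, Default, Employed, Inquiries, LatePay, Region.
MB(Utilization) = {Collateral, CreditScore, Debt, Default, Employed, Income, Inquiries, LatePay, Region, Tenure}.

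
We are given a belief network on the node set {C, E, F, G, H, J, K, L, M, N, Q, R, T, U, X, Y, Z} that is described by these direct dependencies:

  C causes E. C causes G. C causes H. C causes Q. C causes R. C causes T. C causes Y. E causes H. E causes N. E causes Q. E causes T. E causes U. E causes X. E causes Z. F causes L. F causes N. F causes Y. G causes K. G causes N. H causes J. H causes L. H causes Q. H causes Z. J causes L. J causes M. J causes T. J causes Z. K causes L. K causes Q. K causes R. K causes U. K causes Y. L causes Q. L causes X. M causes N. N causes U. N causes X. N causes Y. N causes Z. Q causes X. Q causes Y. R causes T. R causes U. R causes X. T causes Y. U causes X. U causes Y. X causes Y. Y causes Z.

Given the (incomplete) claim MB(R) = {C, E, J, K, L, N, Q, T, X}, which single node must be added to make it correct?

R has children T, U, X.
Pa(R) = {C, K}.
Co-parents of R (other parents of its children):
  T: C, E, J
  U: E, K, N
  X: E, L, N, Q, U
MB(R) = {C, E, J, K, L, N, Q, T, U, X}.
Comparing with the claimed set, U is missing.

U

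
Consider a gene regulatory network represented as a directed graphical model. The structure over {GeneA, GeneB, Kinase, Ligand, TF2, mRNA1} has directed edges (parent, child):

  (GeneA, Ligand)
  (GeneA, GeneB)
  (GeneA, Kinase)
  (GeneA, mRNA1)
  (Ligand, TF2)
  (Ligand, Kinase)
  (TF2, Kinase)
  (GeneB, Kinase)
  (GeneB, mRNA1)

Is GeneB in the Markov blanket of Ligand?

Yes

GeneB is a co-parent of Ligand: both are parents of Kinase.
So GeneB ∈ MB(Ligand).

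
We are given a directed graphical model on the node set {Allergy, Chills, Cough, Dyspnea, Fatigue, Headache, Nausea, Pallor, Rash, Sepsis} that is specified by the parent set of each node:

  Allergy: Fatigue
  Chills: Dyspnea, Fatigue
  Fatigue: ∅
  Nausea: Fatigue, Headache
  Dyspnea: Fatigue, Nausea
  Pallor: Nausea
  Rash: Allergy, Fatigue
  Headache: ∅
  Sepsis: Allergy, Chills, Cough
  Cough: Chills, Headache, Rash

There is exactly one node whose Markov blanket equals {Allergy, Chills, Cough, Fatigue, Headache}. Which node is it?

Rash

The target node must have every member of {Allergy, Chills, Cough, Fatigue, Headache} as a parent, child, or co-parent, and no others.
Parents of Rash: Allergy, Fatigue; children: Cough; co-parents: Chills, Headache.
These exactly cover the given set, so the node is Rash.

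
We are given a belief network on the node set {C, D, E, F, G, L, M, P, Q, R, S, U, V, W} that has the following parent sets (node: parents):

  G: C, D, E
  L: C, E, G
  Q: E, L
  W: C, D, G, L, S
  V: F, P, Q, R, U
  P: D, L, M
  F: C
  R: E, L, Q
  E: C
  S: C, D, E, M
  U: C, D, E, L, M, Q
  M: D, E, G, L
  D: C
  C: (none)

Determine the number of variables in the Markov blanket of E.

9

E's parents: C.
Children of E: G, L, M, Q, R, S, U.
Co-parents of E (other parents of its children):
  G also has parents C, D.
  L's other parents are C, G.
  M's other parents are D, G, L.
  Q also has parent L.
  R's other parents are L, Q.
  S also has parents C, D, M.
  U also has parents C, D, L, M, Q.
MB(E) = {C, D, G, L, M, Q, R, S, U}, which has 9 nodes.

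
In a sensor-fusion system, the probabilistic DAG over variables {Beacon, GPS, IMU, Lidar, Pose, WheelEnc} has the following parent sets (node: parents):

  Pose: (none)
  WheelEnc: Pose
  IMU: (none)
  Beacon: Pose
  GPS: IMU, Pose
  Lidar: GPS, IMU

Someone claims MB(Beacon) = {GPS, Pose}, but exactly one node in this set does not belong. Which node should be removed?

GPS

Recall MB(v) = parents ∪ children ∪ spouses, where spouses are the other parents of v's children.
Parents of Beacon: Pose.
Beacon's children: none.
Beacon has no children, so there are no co-parents.
MB(Beacon) = {Pose}.
GPS is neither a parent, child, nor co-parent of Beacon, so it does not belong.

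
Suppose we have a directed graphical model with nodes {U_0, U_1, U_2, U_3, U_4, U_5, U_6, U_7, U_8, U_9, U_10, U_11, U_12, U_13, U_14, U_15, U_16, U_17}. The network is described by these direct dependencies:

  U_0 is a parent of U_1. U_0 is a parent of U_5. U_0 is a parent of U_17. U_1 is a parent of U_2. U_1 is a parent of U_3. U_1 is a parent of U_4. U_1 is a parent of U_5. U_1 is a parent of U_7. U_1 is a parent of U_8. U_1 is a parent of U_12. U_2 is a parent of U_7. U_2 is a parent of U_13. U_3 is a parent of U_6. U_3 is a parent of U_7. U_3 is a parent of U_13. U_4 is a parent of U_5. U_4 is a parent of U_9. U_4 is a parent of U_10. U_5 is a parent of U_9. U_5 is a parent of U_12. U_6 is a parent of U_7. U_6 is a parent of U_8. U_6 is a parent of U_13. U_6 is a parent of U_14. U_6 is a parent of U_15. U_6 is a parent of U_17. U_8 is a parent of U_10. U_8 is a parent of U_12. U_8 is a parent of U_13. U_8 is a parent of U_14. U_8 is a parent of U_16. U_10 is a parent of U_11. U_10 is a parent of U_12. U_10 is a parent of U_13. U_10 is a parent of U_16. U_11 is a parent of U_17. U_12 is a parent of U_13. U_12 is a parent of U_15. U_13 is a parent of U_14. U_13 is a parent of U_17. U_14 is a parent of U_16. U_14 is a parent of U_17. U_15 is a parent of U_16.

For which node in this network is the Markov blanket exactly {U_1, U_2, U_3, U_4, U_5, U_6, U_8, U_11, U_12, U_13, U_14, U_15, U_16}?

The target node must have every member of {U_1, U_2, U_3, U_4, U_5, U_6, U_8, U_11, U_12, U_13, U_14, U_15, U_16} as a parent, child, or co-parent, and no others.
Parents of U_10: U_4, U_8; children: U_11, U_12, U_13, U_16; co-parents: U_1, U_2, U_3, U_5, U_6, U_8, U_12, U_14, U_15.
These exactly cover the given set, so the node is U_10.

U_10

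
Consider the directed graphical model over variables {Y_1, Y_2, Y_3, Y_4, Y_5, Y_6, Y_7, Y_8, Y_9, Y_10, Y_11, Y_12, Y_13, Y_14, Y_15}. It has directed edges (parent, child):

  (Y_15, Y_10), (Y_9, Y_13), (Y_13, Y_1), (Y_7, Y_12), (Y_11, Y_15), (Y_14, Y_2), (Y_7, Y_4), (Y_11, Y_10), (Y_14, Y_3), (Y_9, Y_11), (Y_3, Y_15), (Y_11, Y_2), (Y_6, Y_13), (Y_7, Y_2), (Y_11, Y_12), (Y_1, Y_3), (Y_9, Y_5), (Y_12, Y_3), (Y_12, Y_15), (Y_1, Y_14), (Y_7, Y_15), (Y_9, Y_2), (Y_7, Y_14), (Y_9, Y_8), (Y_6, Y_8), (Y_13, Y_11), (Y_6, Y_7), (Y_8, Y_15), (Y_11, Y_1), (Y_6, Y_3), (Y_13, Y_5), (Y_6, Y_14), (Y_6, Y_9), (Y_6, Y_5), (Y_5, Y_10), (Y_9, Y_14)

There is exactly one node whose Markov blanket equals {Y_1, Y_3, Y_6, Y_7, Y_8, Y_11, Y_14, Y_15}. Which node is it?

The target node must have every member of {Y_1, Y_3, Y_6, Y_7, Y_8, Y_11, Y_14, Y_15} as a parent, child, or co-parent, and no others.
Parents of Y_12: Y_7, Y_11; children: Y_3, Y_15; co-parents: Y_1, Y_3, Y_6, Y_7, Y_8, Y_11, Y_14.
These exactly cover the given set, so the node is Y_12.

Y_12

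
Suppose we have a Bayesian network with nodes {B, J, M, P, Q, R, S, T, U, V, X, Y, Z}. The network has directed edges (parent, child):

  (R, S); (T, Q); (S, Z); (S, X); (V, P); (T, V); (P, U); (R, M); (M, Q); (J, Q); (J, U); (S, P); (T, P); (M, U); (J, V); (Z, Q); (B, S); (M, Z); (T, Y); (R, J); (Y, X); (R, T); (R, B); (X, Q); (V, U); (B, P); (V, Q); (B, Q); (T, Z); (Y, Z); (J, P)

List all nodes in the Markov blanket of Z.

{B, J, M, Q, S, T, V, X, Y}

Ch(Z) = {Q}.
Pa(Z) = {M, S, T, Y}.
Parents of each child, excluding Z:
  Q: B, J, M, T, V, X
MB(Z) = {B, J, M, Q, S, T, V, X, Y}.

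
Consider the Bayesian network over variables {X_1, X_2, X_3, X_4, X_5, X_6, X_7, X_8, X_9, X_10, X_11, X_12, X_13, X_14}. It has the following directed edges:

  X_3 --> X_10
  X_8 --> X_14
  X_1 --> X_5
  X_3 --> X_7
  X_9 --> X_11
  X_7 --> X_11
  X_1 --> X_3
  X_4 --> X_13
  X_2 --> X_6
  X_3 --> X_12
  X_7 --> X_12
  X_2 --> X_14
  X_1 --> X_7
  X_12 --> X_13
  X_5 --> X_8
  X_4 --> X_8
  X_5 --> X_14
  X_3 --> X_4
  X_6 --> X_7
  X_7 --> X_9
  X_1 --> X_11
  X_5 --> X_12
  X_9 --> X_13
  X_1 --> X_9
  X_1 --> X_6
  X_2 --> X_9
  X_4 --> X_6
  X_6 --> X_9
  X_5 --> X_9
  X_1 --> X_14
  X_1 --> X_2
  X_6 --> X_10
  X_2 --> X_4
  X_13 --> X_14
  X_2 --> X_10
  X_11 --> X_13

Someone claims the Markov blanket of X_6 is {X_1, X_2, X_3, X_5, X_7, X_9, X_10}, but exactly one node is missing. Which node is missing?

By definition, MB(X_6) is built from X_6's parents, X_6's children, and the co-parents of X_6.
X_6's children: X_7, X_9, X_10.
X_6 has parents X_1, X_2, X_4.
For each child, the remaining parents (spouses of X_6):
  parents(X_7) \ {X_6} = {X_1, X_3}.
  X_9 also has parents X_1, X_2, X_5, X_7.
  X_10 also has parents X_2, X_3.
MB(X_6) = {X_1, X_2, X_3, X_4, X_5, X_7, X_9, X_10}.
Comparing with the claimed set, X_4 is missing.

X_4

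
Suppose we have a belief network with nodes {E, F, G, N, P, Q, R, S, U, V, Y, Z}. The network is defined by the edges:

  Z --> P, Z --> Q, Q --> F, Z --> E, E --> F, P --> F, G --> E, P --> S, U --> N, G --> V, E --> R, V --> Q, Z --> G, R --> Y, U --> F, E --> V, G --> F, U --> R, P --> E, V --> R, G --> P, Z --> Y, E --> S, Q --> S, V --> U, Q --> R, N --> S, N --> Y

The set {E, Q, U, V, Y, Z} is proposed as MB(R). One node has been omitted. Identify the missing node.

N

Recall MB(v) = parents ∪ children ∪ spouses, where spouses are the other parents of v's children.
R has parents E, Q, U, V.
Ch(R) = {Y}.
For each child, the remaining parents (spouses of R):
  Y also has parents N, Z.
MB(R) = {E, N, Q, U, V, Y, Z}.
Comparing with the claimed set, N is missing.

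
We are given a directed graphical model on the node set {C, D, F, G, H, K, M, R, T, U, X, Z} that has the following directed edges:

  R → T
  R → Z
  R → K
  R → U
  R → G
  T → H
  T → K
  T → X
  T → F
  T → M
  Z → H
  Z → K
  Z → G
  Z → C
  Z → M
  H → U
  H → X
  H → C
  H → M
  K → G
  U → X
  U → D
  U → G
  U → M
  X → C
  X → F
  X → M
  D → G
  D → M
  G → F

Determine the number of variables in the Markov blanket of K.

6

K has parents R, T, Z.
Ch(K) = {G}.
Co-parents of K (other parents of its children):
  parents(G) \ {K} = {D, R, U, Z}.
MB(K) = {D, G, R, T, U, Z}, which has 6 nodes.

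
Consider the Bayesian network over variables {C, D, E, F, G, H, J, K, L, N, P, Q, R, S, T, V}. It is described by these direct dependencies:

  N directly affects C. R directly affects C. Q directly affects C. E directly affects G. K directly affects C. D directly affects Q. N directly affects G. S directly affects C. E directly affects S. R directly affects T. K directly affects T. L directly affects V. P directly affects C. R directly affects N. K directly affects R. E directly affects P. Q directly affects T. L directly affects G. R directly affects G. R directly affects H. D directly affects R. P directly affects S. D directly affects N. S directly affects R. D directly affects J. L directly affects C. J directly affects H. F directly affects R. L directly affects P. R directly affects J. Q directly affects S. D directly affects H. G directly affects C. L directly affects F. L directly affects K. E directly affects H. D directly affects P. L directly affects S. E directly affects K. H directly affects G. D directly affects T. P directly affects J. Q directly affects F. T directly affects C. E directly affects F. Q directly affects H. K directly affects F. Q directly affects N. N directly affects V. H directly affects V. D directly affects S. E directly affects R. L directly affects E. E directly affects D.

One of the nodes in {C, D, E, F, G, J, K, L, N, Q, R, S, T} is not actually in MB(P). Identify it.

F

Recall MB(v) = parents ∪ children ∪ spouses, where spouses are the other parents of v's children.
P has children C, J, S.
P has parents D, E, L.
Co-parents of P (other parents of its children):
  S's other parents are D, E, L, Q.
  J's other parents are D, R.
  C's other parents are G, K, L, N, Q, R, S, T.
MB(P) = {C, D, E, G, J, K, L, N, Q, R, S, T}.
F is neither a parent, child, nor co-parent of P, so it does not belong.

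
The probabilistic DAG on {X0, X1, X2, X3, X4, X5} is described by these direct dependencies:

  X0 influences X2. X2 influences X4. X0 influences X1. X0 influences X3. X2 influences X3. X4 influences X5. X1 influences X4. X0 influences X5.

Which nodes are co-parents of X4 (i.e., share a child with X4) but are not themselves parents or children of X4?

{X0}

Children of X4: X5.
  parents(X5) \ {X4} = {X0}.
Excluding nodes already adjacent to X4 (X1, X2, X5), the co-parent-only contribution is {X0}.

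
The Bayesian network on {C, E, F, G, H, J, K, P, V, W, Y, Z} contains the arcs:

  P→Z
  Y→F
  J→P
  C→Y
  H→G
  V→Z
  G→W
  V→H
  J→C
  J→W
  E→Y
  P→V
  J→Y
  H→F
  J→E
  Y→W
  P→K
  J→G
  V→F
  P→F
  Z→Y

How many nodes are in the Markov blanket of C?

4

Parents of C: J.
Ch(C) = {Y}.
For each child, the remaining parents (spouses of C):
  Y's other parents are E, J, Z.
MB(C) = {E, J, Y, Z}, which has 4 nodes.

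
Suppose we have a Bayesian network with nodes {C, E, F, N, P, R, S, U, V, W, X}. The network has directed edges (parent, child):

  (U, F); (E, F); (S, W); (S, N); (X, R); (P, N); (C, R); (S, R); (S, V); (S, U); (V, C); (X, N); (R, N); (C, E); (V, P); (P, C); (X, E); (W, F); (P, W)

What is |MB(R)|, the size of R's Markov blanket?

5

R's parents: C, S, X.
Children of R: N.
Other parents of R's children:
  N also has parents P, S, X.
MB(R) = {C, N, P, S, X}, which has 5 nodes.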